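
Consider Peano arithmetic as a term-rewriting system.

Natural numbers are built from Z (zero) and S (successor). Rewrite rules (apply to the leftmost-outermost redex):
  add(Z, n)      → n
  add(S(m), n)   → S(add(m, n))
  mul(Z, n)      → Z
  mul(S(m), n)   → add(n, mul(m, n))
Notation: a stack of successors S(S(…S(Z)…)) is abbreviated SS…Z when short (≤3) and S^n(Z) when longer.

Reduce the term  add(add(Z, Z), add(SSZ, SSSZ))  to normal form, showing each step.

Answer: normal form = S^5(Z)  (in 5 steps)

Working:
  start: add(add(Z, Z), add(SSZ, SSSZ))
  →1  add(Z, add(SSZ, SSSZ))
  →2  add(SSZ, SSSZ)
  →3  S(add(SZ, SSSZ))
  →4  S(S(add(Z, SSSZ)))
  →5  S^5(Z)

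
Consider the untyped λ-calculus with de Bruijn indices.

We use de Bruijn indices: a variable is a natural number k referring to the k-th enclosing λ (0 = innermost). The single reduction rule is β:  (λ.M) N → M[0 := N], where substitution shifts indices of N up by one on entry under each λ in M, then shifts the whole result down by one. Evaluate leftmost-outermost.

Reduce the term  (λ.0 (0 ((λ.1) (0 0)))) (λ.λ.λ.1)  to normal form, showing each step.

  start: (λ.0 (0 ((λ.1) (0 0)))) (λ.λ.λ.1)
  step 1: (λ.λ.λ.1) ((λ.λ.λ.1) ((λ.λ.λ.λ.1) ((λ.λ.λ.1) (λ.λ.λ.1))))
  step 2: λ.λ.1

Answer: normal form = λ.λ.1  (in 2 steps)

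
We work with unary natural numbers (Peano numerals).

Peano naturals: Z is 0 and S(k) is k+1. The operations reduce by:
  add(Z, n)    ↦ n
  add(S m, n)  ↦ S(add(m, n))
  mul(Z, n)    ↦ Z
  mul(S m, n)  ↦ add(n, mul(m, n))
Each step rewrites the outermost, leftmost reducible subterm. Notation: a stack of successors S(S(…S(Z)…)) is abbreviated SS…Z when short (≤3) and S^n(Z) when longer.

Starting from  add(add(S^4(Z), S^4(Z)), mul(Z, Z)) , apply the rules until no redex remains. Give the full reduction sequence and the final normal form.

  start: add(add(S^4(Z), S^4(Z)), mul(Z, Z))
  [1] add(S(add(SSSZ, S^4(Z))), mul(Z, Z))
  [2] S(add(add(SSSZ, S^4(Z)), mul(Z, Z)))
  [3] S(add(S(add(SSZ, S^4(Z))), mul(Z, Z)))
  [4] S(S(add(add(SSZ, S^4(Z)), mul(Z, Z))))
  [5] S(S(add(S(add(SZ, S^4(Z))), mul(Z, Z))))
  [6] S(S(S(add(add(SZ, S^4(Z)), mul(Z, Z)))))
  [7] S(S(S(add(S(add(Z, S^4(Z))), mul(Z, Z)))))
  [8] S(S(S(S(add(add(Z, S^4(Z)), mul(Z, Z))))))
  [9] S(S(S(S(add(S^4(Z), mul(Z, Z))))))
  [10] S(S(S(S(S(add(SSSZ, mul(Z, Z)))))))
  [11] S(S(S(S(S(S(add(SSZ, mul(Z, Z))))))))
  [12] S(S(S(S(S(S(S(add(SZ, mul(Z, Z)))))))))
  [13] S(S(S(S(S(S(S(S(add(Z, mul(Z, Z))))))))))
  [14] S(S(S(S(S(S(S(S(mul(Z, Z)))))))))
  [15] S^8(Z)

Answer: normal form = S^8(Z)  (in 15 steps)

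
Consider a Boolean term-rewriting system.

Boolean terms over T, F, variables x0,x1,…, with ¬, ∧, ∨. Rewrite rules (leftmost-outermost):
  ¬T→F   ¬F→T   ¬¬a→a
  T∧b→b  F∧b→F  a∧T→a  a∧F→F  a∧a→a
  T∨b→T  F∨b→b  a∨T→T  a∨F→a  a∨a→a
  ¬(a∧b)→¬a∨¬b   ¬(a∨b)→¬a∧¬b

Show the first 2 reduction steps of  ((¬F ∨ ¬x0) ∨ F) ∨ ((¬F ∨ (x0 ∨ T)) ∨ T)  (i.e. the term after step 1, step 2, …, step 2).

Answer: after 2 steps: (T ∨ ¬x0) ∨ ((¬F ∨ (x0 ∨ T)) ∨ T)

Derivation:
  start: ((¬F ∨ ¬x0) ∨ F) ∨ ((¬F ∨ (x0 ∨ T)) ∨ T)
  step 1: (¬F ∨ ¬x0) ∨ ((¬F ∨ (x0 ∨ T)) ∨ T)
  step 2: (T ∨ ¬x0) ∨ ((¬F ∨ (x0 ∨ T)) ∨ T)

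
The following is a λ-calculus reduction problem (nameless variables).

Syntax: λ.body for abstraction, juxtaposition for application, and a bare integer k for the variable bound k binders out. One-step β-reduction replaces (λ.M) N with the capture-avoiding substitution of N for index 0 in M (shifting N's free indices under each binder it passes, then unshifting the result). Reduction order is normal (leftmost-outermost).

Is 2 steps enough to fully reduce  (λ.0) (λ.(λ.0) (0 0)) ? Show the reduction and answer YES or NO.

  start: (λ.0) (λ.(λ.0) (0 0))
  →1  λ.(λ.0) (0 0)
  →2  λ.0 0

Answer: YES — reaches normal form λ.0 0 in 2 ≤ 2 steps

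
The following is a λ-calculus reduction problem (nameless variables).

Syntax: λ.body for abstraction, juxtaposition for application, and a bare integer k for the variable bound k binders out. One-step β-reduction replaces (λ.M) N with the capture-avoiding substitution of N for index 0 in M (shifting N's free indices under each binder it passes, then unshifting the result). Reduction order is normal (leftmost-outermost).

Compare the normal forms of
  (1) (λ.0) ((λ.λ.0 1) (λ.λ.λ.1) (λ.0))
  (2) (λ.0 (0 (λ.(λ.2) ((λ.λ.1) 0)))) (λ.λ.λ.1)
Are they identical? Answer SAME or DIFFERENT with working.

Term A:
  start: (λ.0) ((λ.λ.0 1) (λ.λ.λ.1) (λ.0))
  [1] (λ.λ.0 1) (λ.λ.λ.1) (λ.0)
  [2] (λ.0 (λ.λ.λ.1)) (λ.0)
  [3] (λ.0) (λ.λ.λ.1)
  [4] λ.λ.λ.1

Term B:
  start: (λ.0 (0 (λ.(λ.2) ((λ.λ.1) 0)))) (λ.λ.λ.1)
  [1] (λ.λ.λ.1) ((λ.λ.λ.1) (λ.(λ.λ.λ.λ.1) ((λ.λ.1) 0)))
  [2] λ.λ.1

Answer: DIFFERENT — A ⇓ λ.λ.λ.1, B ⇓ λ.λ.1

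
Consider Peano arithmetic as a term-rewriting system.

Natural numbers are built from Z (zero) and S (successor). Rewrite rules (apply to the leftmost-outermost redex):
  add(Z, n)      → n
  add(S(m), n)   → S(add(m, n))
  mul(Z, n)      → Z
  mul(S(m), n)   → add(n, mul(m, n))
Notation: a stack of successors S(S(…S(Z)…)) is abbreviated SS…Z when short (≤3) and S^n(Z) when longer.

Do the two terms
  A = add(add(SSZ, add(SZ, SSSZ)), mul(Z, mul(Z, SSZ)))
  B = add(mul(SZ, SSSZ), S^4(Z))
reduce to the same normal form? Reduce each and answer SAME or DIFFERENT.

Answer: DIFFERENT — A ⇓ S^6(Z), B ⇓ S^7(Z)

Derivation:
Term A:
  start: add(add(SSZ, add(SZ, SSSZ)), mul(Z, mul(Z, SSZ)))
  step 1: add(S(add(SZ, add(SZ, SSSZ))), mul(Z, mul(Z, SSZ)))
  step 2: S(add(add(SZ, add(SZ, SSSZ)), mul(Z, mul(Z, SSZ))))
  step 3: S(add(S(add(Z, add(SZ, SSSZ))), mul(Z, mul(Z, SSZ))))
  step 4: S(S(add(add(Z, add(SZ, SSSZ)), mul(Z, mul(Z, SSZ)))))
  step 5: S(S(add(add(SZ, SSSZ), mul(Z, mul(Z, SSZ)))))
  step 6: S(S(add(S(add(Z, SSSZ)), mul(Z, mul(Z, SSZ)))))
  step 7: S(S(S(add(add(Z, SSSZ), mul(Z, mul(Z, SSZ))))))
  step 8: S(S(S(add(SSSZ, mul(Z, mul(Z, SSZ))))))
  step 9: S(S(S(S(add(SSZ, mul(Z, mul(Z, SSZ)))))))
  step 10: S(S(S(S(S(add(SZ, mul(Z, mul(Z, SSZ))))))))
  step 11: S(S(S(S(S(S(add(Z, mul(Z, mul(Z, SSZ)))))))))
  step 12: S(S(S(S(S(S(mul(Z, mul(Z, SSZ))))))))
  step 13: S^6(Z)

Term B:
  start: add(mul(SZ, SSSZ), S^4(Z))
  step 1: add(add(SSSZ, mul(Z, SSSZ)), S^4(Z))
  step 2: add(S(add(SSZ, mul(Z, SSSZ))), S^4(Z))
  step 3: S(add(add(SSZ, mul(Z, SSSZ)), S^4(Z)))
  step 4: S(add(S(add(SZ, mul(Z, SSSZ))), S^4(Z)))
  step 5: S(S(add(add(SZ, mul(Z, SSSZ)), S^4(Z))))
  step 6: S(S(add(S(add(Z, mul(Z, SSSZ))), S^4(Z))))
  step 7: S(S(S(add(add(Z, mul(Z, SSSZ)), S^4(Z)))))
  step 8: S(S(S(add(mul(Z, SSSZ), S^4(Z)))))
  step 9: S(S(S(add(Z, S^4(Z)))))
  step 10: S^7(Z)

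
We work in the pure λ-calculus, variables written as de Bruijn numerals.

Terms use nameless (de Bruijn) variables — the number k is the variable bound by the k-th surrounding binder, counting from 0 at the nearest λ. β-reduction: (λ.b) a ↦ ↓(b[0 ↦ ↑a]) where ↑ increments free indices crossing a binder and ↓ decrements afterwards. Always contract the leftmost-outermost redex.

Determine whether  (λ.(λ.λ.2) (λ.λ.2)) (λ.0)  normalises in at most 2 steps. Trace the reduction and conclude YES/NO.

Answer: YES — reaches normal form λ.λ.0 in 2 ≤ 2 steps

Working:
  start: (λ.(λ.λ.2) (λ.λ.2)) (λ.0)
  step 1: (λ.λ.λ.0) (λ.λ.λ.0)
  step 2: λ.λ.0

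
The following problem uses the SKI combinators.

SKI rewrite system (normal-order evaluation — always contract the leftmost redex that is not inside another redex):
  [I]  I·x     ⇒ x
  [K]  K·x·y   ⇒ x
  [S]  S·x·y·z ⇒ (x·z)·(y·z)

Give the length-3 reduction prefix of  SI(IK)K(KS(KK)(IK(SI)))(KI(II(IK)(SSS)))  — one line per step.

Answer: after 3 steps: IKK(KI(II(IK)(SSS)))

Derivation:
  start: SI(IK)K(KS(KK)(IK(SI)))(KI(II(IK)(SSS)))
  step 1: IK(IKK)(KS(KK)(IK(SI)))(KI(II(IK)(SSS)))
  step 2: K(IKK)(KS(KK)(IK(SI)))(KI(II(IK)(SSS)))
  step 3: IKK(KI(II(IK)(SSS)))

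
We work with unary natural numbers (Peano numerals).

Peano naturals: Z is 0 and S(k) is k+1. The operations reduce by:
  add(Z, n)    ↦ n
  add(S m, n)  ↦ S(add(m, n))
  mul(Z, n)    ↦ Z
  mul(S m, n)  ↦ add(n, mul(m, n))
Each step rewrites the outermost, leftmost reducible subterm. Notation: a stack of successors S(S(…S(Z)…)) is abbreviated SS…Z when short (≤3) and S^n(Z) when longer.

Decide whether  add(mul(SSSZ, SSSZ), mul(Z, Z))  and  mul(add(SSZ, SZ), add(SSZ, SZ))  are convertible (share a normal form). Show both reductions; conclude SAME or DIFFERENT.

Term A:
  start: add(mul(SSSZ, SSSZ), mul(Z, Z))
  step 1: add(add(SSSZ, mul(SSZ, SSSZ)), mul(Z, Z))
  step 2: add(S(add(SSZ, mul(SSZ, SSSZ))), mul(Z, Z))
  step 3: S(add(add(SSZ, mul(SSZ, SSSZ)), mul(Z, Z)))
  step 4: S(add(S(add(SZ, mul(SSZ, SSSZ))), mul(Z, Z)))
  step 5: S(S(add(add(SZ, mul(SSZ, SSSZ)), mul(Z, Z))))
  step 6: S(S(add(S(add(Z, mul(SSZ, SSSZ))), mul(Z, Z))))
  step 7: S(S(S(add(add(Z, mul(SSZ, SSSZ)), mul(Z, Z)))))
  step 8: S(S(S(add(mul(SSZ, SSSZ), mul(Z, Z)))))
  step 9: S(S(S(add(add(SSSZ, mul(SZ, SSSZ)), mul(Z, Z)))))
  step 10: S(S(S(add(S(add(SSZ, mul(SZ, SSSZ))), mul(Z, Z)))))
  step 11: S(S(S(S(add(add(SSZ, mul(SZ, SSSZ)), mul(Z, Z))))))
  step 12: S(S(S(S(add(S(add(SZ, mul(SZ, SSSZ))), mul(Z, Z))))))
  step 13: S(S(S(S(S(add(add(SZ, mul(SZ, SSSZ)), mul(Z, Z)))))))
  step 14: S(S(S(S(S(add(S(add(Z, mul(SZ, SSSZ))), mul(Z, Z)))))))
  step 15: S(S(S(S(S(S(add(add(Z, mul(SZ, SSSZ)), mul(Z, Z))))))))
  step 16: S(S(S(S(S(S(add(mul(SZ, SSSZ), mul(Z, Z))))))))
  step 17: S(S(S(S(S(S(add(add(SSSZ, mul(Z, SSSZ)), mul(Z, Z))))))))
  step 18: S(S(S(S(S(S(add(S(add(SSZ, mul(Z, SSSZ))), mul(Z, Z))))))))
  step 19: S(S(S(S(S(S(S(add(add(SSZ, mul(Z, SSSZ)), mul(Z, Z)))))))))
  step 20: S(S(S(S(S(S(S(add(S(add(SZ, mul(Z, SSSZ))), mul(Z, Z)))))))))
  step 21: S(S(S(S(S(S(S(S(add(add(SZ, mul(Z, SSSZ)), mul(Z, Z))))))))))
  step 22: S(S(S(S(S(S(S(S(add(S(add(Z, mul(Z, SSSZ))), mul(Z, Z))))))))))
  step 23: S(S(S(S(S(S(S(S(S(add(add(Z, mul(Z, SSSZ)), mul(Z, Z)))))))))))
  step 24: S(S(S(S(S(S(S(S(S(add(mul(Z, SSSZ), mul(Z, Z)))))))))))
  step 25: S(S(S(S(S(S(S(S(S(add(Z, mul(Z, Z)))))))))))
  step 26: S(S(S(S(S(S(S(S(S(mul(Z, Z))))))))))
  step 27: S^9(Z)

Term B:
  start: mul(add(SSZ, SZ), add(SSZ, SZ))
  step 1: mul(S(add(SZ, SZ)), add(SSZ, SZ))
  step 2: add(add(SSZ, SZ), mul(add(SZ, SZ), add(SSZ, SZ)))
  step 3: add(S(add(SZ, SZ)), mul(add(SZ, SZ), add(SSZ, SZ)))
  step 4: S(add(add(SZ, SZ), mul(add(SZ, SZ), add(SSZ, SZ))))
  step 5: S(add(S(add(Z, SZ)), mul(add(SZ, SZ), add(SSZ, SZ))))
  step 6: S(S(add(add(Z, SZ), mul(add(SZ, SZ), add(SSZ, SZ)))))
  step 7: S(S(add(SZ, mul(add(SZ, SZ), add(SSZ, SZ)))))
  step 8: S(S(S(add(Z, mul(add(SZ, SZ), add(SSZ, SZ))))))
  step 9: S(S(S(mul(add(SZ, SZ), add(SSZ, SZ)))))
  step 10: S(S(S(mul(S(add(Z, SZ)), add(SSZ, SZ)))))
  step 11: S(S(S(add(add(SSZ, SZ), mul(add(Z, SZ), add(SSZ, SZ))))))
  step 12: S(S(S(add(S(add(SZ, SZ)), mul(add(Z, SZ), add(SSZ, SZ))))))
  step 13: S(S(S(S(add(add(SZ, SZ), mul(add(Z, SZ), add(SSZ, SZ)))))))
  step 14: S(S(S(S(add(S(add(Z, SZ)), mul(add(Z, SZ), add(SSZ, SZ)))))))
  step 15: S(S(S(S(S(add(add(Z, SZ), mul(add(Z, SZ), add(SSZ, SZ))))))))
  step 16: S(S(S(S(S(add(SZ, mul(add(Z, SZ), add(SSZ, SZ))))))))
  step 17: S(S(S(S(S(S(add(Z, mul(add(Z, SZ), add(SSZ, SZ)))))))))
  step 18: S(S(S(S(S(S(mul(add(Z, SZ), add(SSZ, SZ))))))))
  step 19: S(S(S(S(S(S(mul(SZ, add(SSZ, SZ))))))))
  step 20: S(S(S(S(S(S(add(add(SSZ, SZ), mul(Z, add(SSZ, SZ)))))))))
  step 21: S(S(S(S(S(S(add(S(add(SZ, SZ)), mul(Z, add(SSZ, SZ)))))))))
  step 22: S(S(S(S(S(S(S(add(add(SZ, SZ), mul(Z, add(SSZ, SZ))))))))))
  step 23: S(S(S(S(S(S(S(add(S(add(Z, SZ)), mul(Z, add(SSZ, SZ))))))))))
  step 24: S(S(S(S(S(S(S(S(add(add(Z, SZ), mul(Z, add(SSZ, SZ)))))))))))
  step 25: S(S(S(S(S(S(S(S(add(SZ, mul(Z, add(SSZ, SZ)))))))))))
  step 26: S(S(S(S(S(S(S(S(S(add(Z, mul(Z, add(SSZ, SZ))))))))))))
  step 27: S(S(S(S(S(S(S(S(S(mul(Z, add(SSZ, SZ)))))))))))
  step 28: S^9(Z)

Answer: SAME — A ⇓ S^9(Z), B ⇓ S^9(Z)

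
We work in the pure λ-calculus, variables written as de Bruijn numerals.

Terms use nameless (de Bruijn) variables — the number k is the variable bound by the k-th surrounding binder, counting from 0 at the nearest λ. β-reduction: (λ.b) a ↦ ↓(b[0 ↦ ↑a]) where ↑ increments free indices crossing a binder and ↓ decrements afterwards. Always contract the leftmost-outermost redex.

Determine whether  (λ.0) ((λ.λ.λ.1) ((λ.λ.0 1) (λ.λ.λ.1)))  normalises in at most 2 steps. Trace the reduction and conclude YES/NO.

Answer: YES — reaches normal form λ.λ.1 in 2 ≤ 2 steps

Working:
  start: (λ.0) ((λ.λ.λ.1) ((λ.λ.0 1) (λ.λ.λ.1)))
  →1  (λ.λ.λ.1) ((λ.λ.0 1) (λ.λ.λ.1))
  →2  λ.λ.1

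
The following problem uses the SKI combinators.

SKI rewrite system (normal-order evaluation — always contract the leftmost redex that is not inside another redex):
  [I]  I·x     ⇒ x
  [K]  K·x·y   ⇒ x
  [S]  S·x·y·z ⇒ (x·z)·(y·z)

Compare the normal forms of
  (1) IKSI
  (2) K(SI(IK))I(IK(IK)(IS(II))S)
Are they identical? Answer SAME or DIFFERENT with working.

Term A:
  start: IKSI
  →1  KSI
  →2  S

Term B:
  start: K(SI(IK))I(IK(IK)(IS(II))S)
  →1  SI(IK)(IK(IK)(IS(II))S)
  →2  I(IK(IK)(IS(II))S)(IK(IK(IK)(IS(II))S))
  →3  IK(IK)(IS(II))S(IK(IK(IK)(IS(II))S))
  →4  K(IK)(IS(II))S(IK(IK(IK)(IS(II))S))
  →5  IKS(IK(IK(IK)(IS(II))S))
  →6  KS(IK(IK(IK)(IS(II))S))
  →7  S

Answer: SAME — A ⇓ S, B ⇓ S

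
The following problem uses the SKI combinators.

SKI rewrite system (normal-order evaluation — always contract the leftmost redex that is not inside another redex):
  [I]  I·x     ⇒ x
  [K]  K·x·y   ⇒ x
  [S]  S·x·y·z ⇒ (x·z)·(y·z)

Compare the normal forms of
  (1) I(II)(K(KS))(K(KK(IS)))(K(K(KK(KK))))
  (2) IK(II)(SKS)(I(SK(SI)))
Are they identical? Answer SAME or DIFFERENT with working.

Answer: DIFFERENT — A ⇓ S, B ⇓ SK(SI)

Derivation:
Term A:
  start: I(II)(K(KS))(K(KK(IS)))(K(K(KK(KK))))
  [1] II(K(KS))(K(KK(IS)))(K(K(KK(KK))))
  [2] I(K(KS))(K(KK(IS)))(K(K(KK(KK))))
  [3] K(KS)(K(KK(IS)))(K(K(KK(KK))))
  [4] KS(K(K(KK(KK))))
  [5] S

Term B:
  start: IK(II)(SKS)(I(SK(SI)))
  [1] K(II)(SKS)(I(SK(SI)))
  [2] II(I(SK(SI)))
  [3] I(I(SK(SI)))
  [4] I(SK(SI))
  [5] SK(SI)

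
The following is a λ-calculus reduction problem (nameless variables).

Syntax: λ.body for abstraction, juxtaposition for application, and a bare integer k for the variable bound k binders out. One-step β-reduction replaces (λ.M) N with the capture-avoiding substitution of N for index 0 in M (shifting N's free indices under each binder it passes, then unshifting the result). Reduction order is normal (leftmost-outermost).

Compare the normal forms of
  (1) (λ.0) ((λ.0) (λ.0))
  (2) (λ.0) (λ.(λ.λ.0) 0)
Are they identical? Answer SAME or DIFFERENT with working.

Term A:
  start: (λ.0) ((λ.0) (λ.0))
  [1] (λ.0) (λ.0)
  [2] λ.0

Term B:
  start: (λ.0) (λ.(λ.λ.0) 0)
  [1] λ.(λ.λ.0) 0
  [2] λ.λ.0

Answer: DIFFERENT — A ⇓ λ.0, B ⇓ λ.λ.0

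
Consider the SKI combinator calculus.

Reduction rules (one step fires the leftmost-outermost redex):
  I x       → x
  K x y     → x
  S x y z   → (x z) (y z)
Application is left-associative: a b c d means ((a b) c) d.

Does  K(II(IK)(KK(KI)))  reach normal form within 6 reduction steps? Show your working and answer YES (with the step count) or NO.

Answer: YES — reaches normal form K(KK) in 4 ≤ 6 steps

Reduction:
  start: K(II(IK)(KK(KI)))
  [1] K(I(IK)(KK(KI)))
  [2] K(IK(KK(KI)))
  [3] K(K(KK(KI)))
  [4] K(KK)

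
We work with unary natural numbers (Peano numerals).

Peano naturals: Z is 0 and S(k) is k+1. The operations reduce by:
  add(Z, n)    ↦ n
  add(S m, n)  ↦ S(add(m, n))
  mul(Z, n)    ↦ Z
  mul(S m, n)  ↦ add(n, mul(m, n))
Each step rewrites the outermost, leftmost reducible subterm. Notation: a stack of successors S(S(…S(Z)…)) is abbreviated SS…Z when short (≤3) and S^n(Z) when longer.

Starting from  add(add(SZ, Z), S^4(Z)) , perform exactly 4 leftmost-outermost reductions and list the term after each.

  start: add(add(SZ, Z), S^4(Z))
  →1  add(S(add(Z, Z)), S^4(Z))
  →2  S(add(add(Z, Z), S^4(Z)))
  →3  S(add(Z, S^4(Z)))
  →4  S^5(Z)

Answer: after 4 steps: S^5(Z)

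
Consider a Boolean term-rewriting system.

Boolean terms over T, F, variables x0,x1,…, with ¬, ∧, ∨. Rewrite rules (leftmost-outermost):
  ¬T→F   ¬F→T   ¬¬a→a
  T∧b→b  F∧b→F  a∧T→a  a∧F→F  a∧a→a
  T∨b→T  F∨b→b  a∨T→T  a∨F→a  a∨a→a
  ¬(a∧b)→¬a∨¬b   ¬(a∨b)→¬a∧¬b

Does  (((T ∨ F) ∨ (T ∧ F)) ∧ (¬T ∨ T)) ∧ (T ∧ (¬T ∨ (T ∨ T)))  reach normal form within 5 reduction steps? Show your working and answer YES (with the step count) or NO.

Answer: NO — after 5 steps the term is T ∧ (¬T ∨ (T ∨ T)), not yet normal

Working:
  start: (((T ∨ F) ∨ (T ∧ F)) ∧ (¬T ∨ T)) ∧ (T ∧ (¬T ∨ (T ∨ T)))
  [1] ((T ∨ (T ∧ F)) ∧ (¬T ∨ T)) ∧ (T ∧ (¬T ∨ (T ∨ T)))
  [2] (T ∧ (¬T ∨ T)) ∧ (T ∧ (¬T ∨ (T ∨ T)))
  [3] (¬T ∨ T) ∧ (T ∧ (¬T ∨ (T ∨ T)))
  [4] T ∧ (T ∧ (¬T ∨ (T ∨ T)))
  [5] T ∧ (¬T ∨ (T ∨ T))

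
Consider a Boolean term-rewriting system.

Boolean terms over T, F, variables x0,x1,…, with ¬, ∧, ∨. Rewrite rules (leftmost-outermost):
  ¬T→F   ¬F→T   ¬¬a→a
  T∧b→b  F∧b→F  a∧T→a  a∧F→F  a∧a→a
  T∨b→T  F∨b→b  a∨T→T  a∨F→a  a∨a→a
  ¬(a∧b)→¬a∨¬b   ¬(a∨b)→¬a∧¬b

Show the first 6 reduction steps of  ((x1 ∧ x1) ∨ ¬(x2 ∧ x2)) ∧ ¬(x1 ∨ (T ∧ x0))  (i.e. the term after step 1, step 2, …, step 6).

  start: ((x1 ∧ x1) ∨ ¬(x2 ∧ x2)) ∧ ¬(x1 ∨ (T ∧ x0))
  [1] (x1 ∨ ¬(x2 ∧ x2)) ∧ ¬(x1 ∨ (T ∧ x0))
  [2] (x1 ∨ (¬x2 ∨ ¬x2)) ∧ ¬(x1 ∨ (T ∧ x0))
  [3] (x1 ∨ ¬x2) ∧ ¬(x1 ∨ (T ∧ x0))
  [4] (x1 ∨ ¬x2) ∧ (¬x1 ∧ ¬(T ∧ x0))
  [5] (x1 ∨ ¬x2) ∧ (¬x1 ∧ (¬T ∨ ¬x0))
  [6] (x1 ∨ ¬x2) ∧ (¬x1 ∧ (F ∨ ¬x0))

Answer: after 6 steps: (x1 ∨ ¬x2) ∧ (¬x1 ∧ (F ∨ ¬x0))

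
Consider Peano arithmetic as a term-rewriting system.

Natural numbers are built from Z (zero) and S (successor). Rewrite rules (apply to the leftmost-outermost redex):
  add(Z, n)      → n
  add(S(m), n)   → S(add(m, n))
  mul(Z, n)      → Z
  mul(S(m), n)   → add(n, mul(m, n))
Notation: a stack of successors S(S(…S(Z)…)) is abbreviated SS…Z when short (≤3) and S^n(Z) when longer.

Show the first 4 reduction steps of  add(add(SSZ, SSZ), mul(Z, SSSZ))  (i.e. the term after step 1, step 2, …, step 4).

  start: add(add(SSZ, SSZ), mul(Z, SSSZ))
  step 1: add(S(add(SZ, SSZ)), mul(Z, SSSZ))
  step 2: S(add(add(SZ, SSZ), mul(Z, SSSZ)))
  step 3: S(add(S(add(Z, SSZ)), mul(Z, SSSZ)))
  step 4: S(S(add(add(Z, SSZ), mul(Z, SSSZ))))

Answer: after 4 steps: S(S(add(add(Z, SSZ), mul(Z, SSSZ))))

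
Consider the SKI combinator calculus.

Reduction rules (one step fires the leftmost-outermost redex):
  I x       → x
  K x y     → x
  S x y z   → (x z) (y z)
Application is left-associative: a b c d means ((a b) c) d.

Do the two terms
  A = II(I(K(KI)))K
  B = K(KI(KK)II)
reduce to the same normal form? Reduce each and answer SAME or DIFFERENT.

Answer: SAME — A ⇓ KI, B ⇓ KI

Working:
Term A:
  start: II(I(K(KI)))K
  →1  I(I(K(KI)))K
  →2  I(K(KI))K
  →3  K(KI)K
  →4  KI

Term B:
  start: K(KI(KK)II)
  →1  K(III)
  →2  K(II)
  →3  KI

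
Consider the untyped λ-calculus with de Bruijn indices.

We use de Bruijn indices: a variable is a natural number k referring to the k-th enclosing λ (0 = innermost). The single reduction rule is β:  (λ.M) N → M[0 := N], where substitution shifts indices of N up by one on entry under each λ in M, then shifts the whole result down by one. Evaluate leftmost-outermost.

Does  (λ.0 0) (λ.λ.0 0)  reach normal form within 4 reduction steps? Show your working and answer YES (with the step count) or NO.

Answer: YES — reaches normal form λ.0 0 in 2 ≤ 4 steps

Reduction:
  start: (λ.0 0) (λ.λ.0 0)
  [1] (λ.λ.0 0) (λ.λ.0 0)
  [2] λ.0 0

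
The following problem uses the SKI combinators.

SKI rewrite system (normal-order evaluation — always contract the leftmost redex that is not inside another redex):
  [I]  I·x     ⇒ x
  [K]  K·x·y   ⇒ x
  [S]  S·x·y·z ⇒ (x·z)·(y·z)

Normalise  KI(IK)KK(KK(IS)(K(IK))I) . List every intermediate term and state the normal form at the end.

  start: KI(IK)KK(KK(IS)(K(IK))I)
  step 1: IKK(KK(IS)(K(IK))I)
  step 2: KK(KK(IS)(K(IK))I)
  step 3: K

Answer: normal form = K  (in 3 steps)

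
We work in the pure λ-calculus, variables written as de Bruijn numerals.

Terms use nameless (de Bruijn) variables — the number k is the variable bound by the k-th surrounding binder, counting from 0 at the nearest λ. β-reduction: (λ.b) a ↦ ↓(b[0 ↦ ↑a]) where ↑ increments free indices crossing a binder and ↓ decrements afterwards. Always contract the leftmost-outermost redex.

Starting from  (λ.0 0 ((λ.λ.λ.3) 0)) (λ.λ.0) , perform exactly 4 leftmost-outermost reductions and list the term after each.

Answer: after 4 steps: λ.λ.λ.λ.0

Reduction:
  start: (λ.0 0 ((λ.λ.λ.3) 0)) (λ.λ.0)
  step 1: (λ.λ.0) (λ.λ.0) ((λ.λ.λ.λ.λ.0) (λ.λ.0))
  step 2: (λ.0) ((λ.λ.λ.λ.λ.0) (λ.λ.0))
  step 3: (λ.λ.λ.λ.λ.0) (λ.λ.0)
  step 4: λ.λ.λ.λ.0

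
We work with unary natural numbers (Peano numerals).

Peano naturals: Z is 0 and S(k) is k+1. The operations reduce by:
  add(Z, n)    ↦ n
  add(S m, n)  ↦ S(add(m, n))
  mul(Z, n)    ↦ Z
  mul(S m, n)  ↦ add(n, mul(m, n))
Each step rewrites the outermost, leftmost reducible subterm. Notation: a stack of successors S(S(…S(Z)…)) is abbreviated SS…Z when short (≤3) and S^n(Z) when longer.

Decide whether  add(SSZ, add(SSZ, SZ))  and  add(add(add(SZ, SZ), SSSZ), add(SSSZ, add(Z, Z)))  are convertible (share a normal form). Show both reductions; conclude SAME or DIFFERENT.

Term A:
  start: add(SSZ, add(SSZ, SZ))
  step 1: S(add(SZ, add(SSZ, SZ)))
  step 2: S(S(add(Z, add(SSZ, SZ))))
  step 3: S(S(add(SSZ, SZ)))
  step 4: S(S(S(add(SZ, SZ))))
  step 5: S(S(S(S(add(Z, SZ)))))
  step 6: S^5(Z)

Term B:
  start: add(add(add(SZ, SZ), SSSZ), add(SSSZ, add(Z, Z)))
  step 1: add(add(S(add(Z, SZ)), SSSZ), add(SSSZ, add(Z, Z)))
  step 2: add(S(add(add(Z, SZ), SSSZ)), add(SSSZ, add(Z, Z)))
  step 3: S(add(add(add(Z, SZ), SSSZ), add(SSSZ, add(Z, Z))))
  step 4: S(add(add(SZ, SSSZ), add(SSSZ, add(Z, Z))))
  step 5: S(add(S(add(Z, SSSZ)), add(SSSZ, add(Z, Z))))
  step 6: S(S(add(add(Z, SSSZ), add(SSSZ, add(Z, Z)))))
  step 7: S(S(add(SSSZ, add(SSSZ, add(Z, Z)))))
  step 8: S(S(S(add(SSZ, add(SSSZ, add(Z, Z))))))
  step 9: S(S(S(S(add(SZ, add(SSSZ, add(Z, Z)))))))
  step 10: S(S(S(S(S(add(Z, add(SSSZ, add(Z, Z))))))))
  step 11: S(S(S(S(S(add(SSSZ, add(Z, Z)))))))
  step 12: S(S(S(S(S(S(add(SSZ, add(Z, Z))))))))
  step 13: S(S(S(S(S(S(S(add(SZ, add(Z, Z)))))))))
  step 14: S(S(S(S(S(S(S(S(add(Z, add(Z, Z))))))))))
  step 15: S(S(S(S(S(S(S(S(add(Z, Z)))))))))
  step 16: S^8(Z)

Answer: DIFFERENT — A ⇓ S^5(Z), B ⇓ S^8(Z)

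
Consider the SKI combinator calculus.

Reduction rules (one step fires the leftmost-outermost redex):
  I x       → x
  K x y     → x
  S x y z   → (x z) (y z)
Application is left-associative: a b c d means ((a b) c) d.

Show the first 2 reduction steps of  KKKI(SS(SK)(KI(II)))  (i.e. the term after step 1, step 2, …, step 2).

  start: KKKI(SS(SK)(KI(II)))
  →1  KI(SS(SK)(KI(II)))
  →2  I

Answer: after 2 steps: I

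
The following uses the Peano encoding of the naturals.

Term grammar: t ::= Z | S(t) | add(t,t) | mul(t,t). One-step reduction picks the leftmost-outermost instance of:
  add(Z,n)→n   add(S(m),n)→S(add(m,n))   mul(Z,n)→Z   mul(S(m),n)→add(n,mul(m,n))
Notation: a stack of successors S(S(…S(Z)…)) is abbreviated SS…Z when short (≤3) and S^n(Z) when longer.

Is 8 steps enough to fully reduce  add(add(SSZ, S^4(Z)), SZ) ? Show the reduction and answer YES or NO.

Answer: NO — after 8 steps the term is S(S(S(S(S(add(SZ, SZ)))))), not yet normal

Reduction:
  start: add(add(SSZ, S^4(Z)), SZ)
  step 1: add(S(add(SZ, S^4(Z))), SZ)
  step 2: S(add(add(SZ, S^4(Z)), SZ))
  step 3: S(add(S(add(Z, S^4(Z))), SZ))
  step 4: S(S(add(add(Z, S^4(Z)), SZ)))
  step 5: S(S(add(S^4(Z), SZ)))
  step 6: S(S(S(add(SSSZ, SZ))))
  step 7: S(S(S(S(add(SSZ, SZ)))))
  step 8: S(S(S(S(S(add(SZ, SZ))))))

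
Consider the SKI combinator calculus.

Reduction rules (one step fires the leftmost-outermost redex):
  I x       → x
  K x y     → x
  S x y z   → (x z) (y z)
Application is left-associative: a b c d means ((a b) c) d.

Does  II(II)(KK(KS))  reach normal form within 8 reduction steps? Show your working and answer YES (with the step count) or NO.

  start: II(II)(KK(KS))
  →1  I(II)(KK(KS))
  →2  II(KK(KS))
  →3  I(KK(KS))
  →4  KK(KS)
  →5  K

Answer: YES — reaches normal form K in 5 ≤ 8 steps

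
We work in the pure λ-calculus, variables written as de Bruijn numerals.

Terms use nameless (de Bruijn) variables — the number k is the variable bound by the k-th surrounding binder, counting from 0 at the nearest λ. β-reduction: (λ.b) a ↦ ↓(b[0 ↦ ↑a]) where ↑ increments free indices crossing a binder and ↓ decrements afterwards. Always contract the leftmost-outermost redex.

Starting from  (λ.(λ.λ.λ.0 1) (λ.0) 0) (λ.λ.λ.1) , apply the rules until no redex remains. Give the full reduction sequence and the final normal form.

Answer: normal form = λ.0 (λ.λ.λ.1)  (in 3 steps)

Working:
  start: (λ.(λ.λ.λ.0 1) (λ.0) 0) (λ.λ.λ.1)
  →1  (λ.λ.λ.0 1) (λ.0) (λ.λ.λ.1)
  →2  (λ.λ.0 1) (λ.λ.λ.1)
  →3  λ.0 (λ.λ.λ.1)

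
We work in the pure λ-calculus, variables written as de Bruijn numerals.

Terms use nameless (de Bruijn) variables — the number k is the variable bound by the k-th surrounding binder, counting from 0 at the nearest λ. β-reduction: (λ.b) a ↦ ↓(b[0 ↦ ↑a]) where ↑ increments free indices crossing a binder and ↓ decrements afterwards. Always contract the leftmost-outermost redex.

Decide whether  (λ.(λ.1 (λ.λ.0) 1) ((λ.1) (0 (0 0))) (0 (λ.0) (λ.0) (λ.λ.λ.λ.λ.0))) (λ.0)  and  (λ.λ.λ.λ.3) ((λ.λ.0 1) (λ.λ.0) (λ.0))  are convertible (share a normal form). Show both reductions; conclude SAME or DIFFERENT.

Term A:
  start: (λ.(λ.1 (λ.λ.0) 1) ((λ.1) (0 (0 0))) (0 (λ.0) (λ.0) (λ.λ.λ.λ.λ.0))) (λ.0)
  step 1: (λ.(λ.0) (λ.λ.0) (λ.0)) ((λ.λ.0) ((λ.0) ((λ.0) (λ.0)))) ((λ.0) (λ.0) (λ.0) (λ.λ.λ.λ.λ.0))
  step 2: (λ.0) (λ.λ.0) (λ.0) ((λ.0) (λ.0) (λ.0) (λ.λ.λ.λ.λ.0))
  step 3: (λ.λ.0) (λ.0) ((λ.0) (λ.0) (λ.0) (λ.λ.λ.λ.λ.0))
  step 4: (λ.0) ((λ.0) (λ.0) (λ.0) (λ.λ.λ.λ.λ.0))
  step 5: (λ.0) (λ.0) (λ.0) (λ.λ.λ.λ.λ.0)
  step 6: (λ.0) (λ.0) (λ.λ.λ.λ.λ.0)
  step 7: (λ.0) (λ.λ.λ.λ.λ.0)
  step 8: λ.λ.λ.λ.λ.0

Term B:
  start: (λ.λ.λ.λ.3) ((λ.λ.0 1) (λ.λ.0) (λ.0))
  step 1: λ.λ.λ.(λ.λ.0 1) (λ.λ.0) (λ.0)
  step 2: λ.λ.λ.(λ.0 (λ.λ.0)) (λ.0)
  step 3: λ.λ.λ.(λ.0) (λ.λ.0)
  step 4: λ.λ.λ.λ.λ.0

Answer: SAME — A ⇓ λ.λ.λ.λ.λ.0, B ⇓ λ.λ.λ.λ.λ.0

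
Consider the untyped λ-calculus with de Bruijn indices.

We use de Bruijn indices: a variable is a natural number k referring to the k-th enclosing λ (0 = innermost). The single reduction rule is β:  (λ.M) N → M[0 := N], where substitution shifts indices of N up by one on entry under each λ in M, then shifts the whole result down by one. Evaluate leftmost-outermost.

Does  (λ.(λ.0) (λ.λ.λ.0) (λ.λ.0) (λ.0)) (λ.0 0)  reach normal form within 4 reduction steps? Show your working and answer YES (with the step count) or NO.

Answer: YES — reaches normal form λ.0 in 4 ≤ 4 steps

Reduction:
  start: (λ.(λ.0) (λ.λ.λ.0) (λ.λ.0) (λ.0)) (λ.0 0)
  [1] (λ.0) (λ.λ.λ.0) (λ.λ.0) (λ.0)
  [2] (λ.λ.λ.0) (λ.λ.0) (λ.0)
  [3] (λ.λ.0) (λ.0)
  [4] λ.0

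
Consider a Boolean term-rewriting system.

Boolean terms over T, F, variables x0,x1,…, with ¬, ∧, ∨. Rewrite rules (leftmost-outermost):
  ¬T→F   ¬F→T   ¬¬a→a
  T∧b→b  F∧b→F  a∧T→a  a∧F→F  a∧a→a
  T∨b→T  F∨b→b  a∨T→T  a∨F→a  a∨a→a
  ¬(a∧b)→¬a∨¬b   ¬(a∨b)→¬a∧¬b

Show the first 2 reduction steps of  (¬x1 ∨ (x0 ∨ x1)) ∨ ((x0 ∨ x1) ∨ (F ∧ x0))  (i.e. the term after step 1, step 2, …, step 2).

  start: (¬x1 ∨ (x0 ∨ x1)) ∨ ((x0 ∨ x1) ∨ (F ∧ x0))
  →1  (¬x1 ∨ (x0 ∨ x1)) ∨ ((x0 ∨ x1) ∨ F)
  →2  (¬x1 ∨ (x0 ∨ x1)) ∨ (x0 ∨ x1)

Answer: after 2 steps: (¬x1 ∨ (x0 ∨ x1)) ∨ (x0 ∨ x1)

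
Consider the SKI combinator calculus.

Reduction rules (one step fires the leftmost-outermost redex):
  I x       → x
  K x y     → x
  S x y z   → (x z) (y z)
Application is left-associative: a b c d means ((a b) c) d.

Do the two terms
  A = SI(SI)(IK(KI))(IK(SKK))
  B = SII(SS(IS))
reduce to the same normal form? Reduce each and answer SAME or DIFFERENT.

Answer: DIFFERENT — A ⇓ I, B ⇓ S(SSS)(S(SSS))

Derivation:
Term A:
  start: SI(SI)(IK(KI))(IK(SKK))
  step 1: I(IK(KI))(SI(IK(KI)))(IK(SKK))
  step 2: IK(KI)(SI(IK(KI)))(IK(SKK))
  step 3: K(KI)(SI(IK(KI)))(IK(SKK))
  step 4: KI(IK(SKK))
  step 5: I

Term B:
  start: SII(SS(IS))
  step 1: I(SS(IS))(I(SS(IS)))
  step 2: SS(IS)(I(SS(IS)))
  step 3: S(I(SS(IS)))(IS(I(SS(IS))))
  step 4: S(SS(IS))(IS(I(SS(IS))))
  step 5: S(SSS)(IS(I(SS(IS))))
  step 6: S(SSS)(S(I(SS(IS))))
  step 7: S(SSS)(S(SS(IS)))
  step 8: S(SSS)(S(SSS))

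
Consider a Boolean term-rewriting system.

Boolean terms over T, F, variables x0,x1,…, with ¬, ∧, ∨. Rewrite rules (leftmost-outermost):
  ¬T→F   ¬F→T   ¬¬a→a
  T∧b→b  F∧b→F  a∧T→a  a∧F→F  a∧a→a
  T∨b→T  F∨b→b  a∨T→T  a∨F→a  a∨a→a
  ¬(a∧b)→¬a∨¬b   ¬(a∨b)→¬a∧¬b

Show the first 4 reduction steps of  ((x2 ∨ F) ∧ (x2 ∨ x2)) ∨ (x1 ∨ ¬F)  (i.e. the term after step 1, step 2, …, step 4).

  start: ((x2 ∨ F) ∧ (x2 ∨ x2)) ∨ (x1 ∨ ¬F)
  [1] (x2 ∧ (x2 ∨ x2)) ∨ (x1 ∨ ¬F)
  [2] (x2 ∧ x2) ∨ (x1 ∨ ¬F)
  [3] x2 ∨ (x1 ∨ ¬F)
  [4] x2 ∨ (x1 ∨ T)

Answer: after 4 steps: x2 ∨ (x1 ∨ T)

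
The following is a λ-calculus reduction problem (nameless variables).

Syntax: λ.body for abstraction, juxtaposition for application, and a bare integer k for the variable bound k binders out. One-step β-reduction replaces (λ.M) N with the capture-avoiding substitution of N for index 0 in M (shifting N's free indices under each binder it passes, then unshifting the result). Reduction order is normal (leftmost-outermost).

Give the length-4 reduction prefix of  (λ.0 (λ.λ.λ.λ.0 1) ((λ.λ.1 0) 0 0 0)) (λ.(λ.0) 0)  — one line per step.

  start: (λ.0 (λ.λ.λ.λ.0 1) ((λ.λ.1 0) 0 0 0)) (λ.(λ.0) 0)
  →1  (λ.(λ.0) 0) (λ.λ.λ.λ.0 1) ((λ.λ.1 0) (λ.(λ.0) 0) (λ.(λ.0) 0) (λ.(λ.0) 0))
  →2  (λ.0) (λ.λ.λ.λ.0 1) ((λ.λ.1 0) (λ.(λ.0) 0) (λ.(λ.0) 0) (λ.(λ.0) 0))
  →3  (λ.λ.λ.λ.0 1) ((λ.λ.1 0) (λ.(λ.0) 0) (λ.(λ.0) 0) (λ.(λ.0) 0))
  →4  λ.λ.λ.0 1

Answer: after 4 steps: λ.λ.λ.0 1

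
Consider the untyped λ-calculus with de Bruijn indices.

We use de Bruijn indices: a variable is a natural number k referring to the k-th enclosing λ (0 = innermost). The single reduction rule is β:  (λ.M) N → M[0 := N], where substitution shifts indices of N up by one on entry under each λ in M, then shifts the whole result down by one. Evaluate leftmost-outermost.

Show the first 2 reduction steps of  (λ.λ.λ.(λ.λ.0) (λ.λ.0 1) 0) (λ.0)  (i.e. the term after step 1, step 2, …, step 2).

Answer: after 2 steps: λ.λ.(λ.0) 0

Derivation:
  start: (λ.λ.λ.(λ.λ.0) (λ.λ.0 1) 0) (λ.0)
  →1  λ.λ.(λ.λ.0) (λ.λ.0 1) 0
  →2  λ.λ.(λ.0) 0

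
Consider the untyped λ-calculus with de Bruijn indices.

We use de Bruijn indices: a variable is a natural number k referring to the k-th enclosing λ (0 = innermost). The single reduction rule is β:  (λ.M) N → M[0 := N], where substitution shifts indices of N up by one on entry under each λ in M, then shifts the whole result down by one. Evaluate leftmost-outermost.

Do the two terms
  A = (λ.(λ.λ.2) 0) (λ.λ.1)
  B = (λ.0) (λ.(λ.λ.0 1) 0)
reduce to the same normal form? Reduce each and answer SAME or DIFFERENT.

Term A:
  start: (λ.(λ.λ.2) 0) (λ.λ.1)
  step 1: (λ.λ.λ.λ.1) (λ.λ.1)
  step 2: λ.λ.λ.1

Term B:
  start: (λ.0) (λ.(λ.λ.0 1) 0)
  step 1: λ.(λ.λ.0 1) 0
  step 2: λ.λ.0 1

Answer: DIFFERENT — A ⇓ λ.λ.λ.1, B ⇓ λ.λ.0 1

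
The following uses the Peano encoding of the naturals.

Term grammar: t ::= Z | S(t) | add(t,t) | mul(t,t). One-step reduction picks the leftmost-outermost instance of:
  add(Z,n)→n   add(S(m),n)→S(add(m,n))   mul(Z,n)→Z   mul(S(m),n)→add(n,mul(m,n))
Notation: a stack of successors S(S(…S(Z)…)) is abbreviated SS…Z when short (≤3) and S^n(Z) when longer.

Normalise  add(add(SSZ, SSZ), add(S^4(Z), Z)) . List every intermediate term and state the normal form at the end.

Answer: normal form = S^8(Z)  (in 13 steps)

Derivation:
  start: add(add(SSZ, SSZ), add(S^4(Z), Z))
  [1] add(S(add(SZ, SSZ)), add(S^4(Z), Z))
  [2] S(add(add(SZ, SSZ), add(S^4(Z), Z)))
  [3] S(add(S(add(Z, SSZ)), add(S^4(Z), Z)))
  [4] S(S(add(add(Z, SSZ), add(S^4(Z), Z))))
  [5] S(S(add(SSZ, add(S^4(Z), Z))))
  [6] S(S(S(add(SZ, add(S^4(Z), Z)))))
  [7] S(S(S(S(add(Z, add(S^4(Z), Z))))))
  [8] S(S(S(S(add(S^4(Z), Z)))))
  [9] S(S(S(S(S(add(SSSZ, Z))))))
  [10] S(S(S(S(S(S(add(SSZ, Z)))))))
  [11] S(S(S(S(S(S(S(add(SZ, Z))))))))
  [12] S(S(S(S(S(S(S(S(add(Z, Z)))))))))
  [13] S^8(Z)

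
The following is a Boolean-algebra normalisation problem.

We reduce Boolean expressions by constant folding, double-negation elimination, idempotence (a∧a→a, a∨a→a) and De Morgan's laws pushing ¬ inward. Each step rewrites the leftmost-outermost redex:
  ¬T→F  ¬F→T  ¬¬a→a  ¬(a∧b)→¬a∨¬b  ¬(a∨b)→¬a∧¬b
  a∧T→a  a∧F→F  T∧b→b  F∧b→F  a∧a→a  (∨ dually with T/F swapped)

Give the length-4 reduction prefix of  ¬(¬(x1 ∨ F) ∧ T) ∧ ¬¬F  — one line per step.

Answer: after 4 steps: (x1 ∨ F) ∧ ¬¬F

Reduction:
  start: ¬(¬(x1 ∨ F) ∧ T) ∧ ¬¬F
  [1] (¬¬(x1 ∨ F) ∨ ¬T) ∧ ¬¬F
  [2] ((x1 ∨ F) ∨ ¬T) ∧ ¬¬F
  [3] (x1 ∨ ¬T) ∧ ¬¬F
  [4] (x1 ∨ F) ∧ ¬¬F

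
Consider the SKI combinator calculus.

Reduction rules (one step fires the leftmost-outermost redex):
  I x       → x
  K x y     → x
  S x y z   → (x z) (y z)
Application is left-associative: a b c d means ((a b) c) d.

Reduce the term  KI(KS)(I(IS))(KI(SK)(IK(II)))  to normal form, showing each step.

  start: KI(KS)(I(IS))(KI(SK)(IK(II)))
  [1] I(I(IS))(KI(SK)(IK(II)))
  [2] I(IS)(KI(SK)(IK(II)))
  [3] IS(KI(SK)(IK(II)))
  [4] S(KI(SK)(IK(II)))
  [5] S(I(IK(II)))
  [6] S(IK(II))
  [7] S(K(II))
  [8] S(KI)

Answer: normal form = S(KI)  (in 8 steps)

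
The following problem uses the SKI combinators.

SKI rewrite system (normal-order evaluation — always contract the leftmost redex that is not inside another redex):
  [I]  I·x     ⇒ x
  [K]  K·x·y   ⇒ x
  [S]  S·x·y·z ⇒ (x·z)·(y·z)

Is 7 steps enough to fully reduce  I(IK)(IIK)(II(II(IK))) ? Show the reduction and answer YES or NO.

  start: I(IK)(IIK)(II(II(IK)))
  [1] IK(IIK)(II(II(IK)))
  [2] K(IIK)(II(II(IK)))
  [3] IIK
  [4] IK
  [5] K

Answer: YES — reaches normal form K in 5 ≤ 7 steps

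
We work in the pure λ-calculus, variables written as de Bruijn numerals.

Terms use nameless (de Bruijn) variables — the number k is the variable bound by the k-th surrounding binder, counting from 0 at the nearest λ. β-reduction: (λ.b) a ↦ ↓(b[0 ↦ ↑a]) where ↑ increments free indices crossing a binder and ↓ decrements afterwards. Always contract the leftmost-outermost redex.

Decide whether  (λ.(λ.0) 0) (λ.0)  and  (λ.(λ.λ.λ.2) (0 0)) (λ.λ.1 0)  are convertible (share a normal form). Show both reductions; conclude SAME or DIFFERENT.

Term A:
  start: (λ.(λ.0) 0) (λ.0)
  →1  (λ.0) (λ.0)
  →2  λ.0

Term B:
  start: (λ.(λ.λ.λ.2) (0 0)) (λ.λ.1 0)
  →1  (λ.λ.λ.2) ((λ.λ.1 0) (λ.λ.1 0))
  →2  λ.λ.(λ.λ.1 0) (λ.λ.1 0)
  →3  λ.λ.λ.(λ.λ.1 0) 0
  →4  λ.λ.λ.λ.1 0

Answer: DIFFERENT — A ⇓ λ.0, B ⇓ λ.λ.λ.λ.1 0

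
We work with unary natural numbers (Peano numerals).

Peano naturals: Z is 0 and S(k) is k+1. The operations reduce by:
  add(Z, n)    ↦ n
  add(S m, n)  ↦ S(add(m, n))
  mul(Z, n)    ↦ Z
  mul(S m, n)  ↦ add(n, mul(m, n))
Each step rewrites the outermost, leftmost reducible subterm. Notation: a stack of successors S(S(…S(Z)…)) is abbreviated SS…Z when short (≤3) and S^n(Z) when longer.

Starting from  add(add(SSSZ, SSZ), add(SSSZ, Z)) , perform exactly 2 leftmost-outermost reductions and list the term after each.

Answer: after 2 steps: S(add(add(SSZ, SSZ), add(SSSZ, Z)))

Derivation:
  start: add(add(SSSZ, SSZ), add(SSSZ, Z))
  step 1: add(S(add(SSZ, SSZ)), add(SSSZ, Z))
  step 2: S(add(add(SSZ, SSZ), add(SSSZ, Z)))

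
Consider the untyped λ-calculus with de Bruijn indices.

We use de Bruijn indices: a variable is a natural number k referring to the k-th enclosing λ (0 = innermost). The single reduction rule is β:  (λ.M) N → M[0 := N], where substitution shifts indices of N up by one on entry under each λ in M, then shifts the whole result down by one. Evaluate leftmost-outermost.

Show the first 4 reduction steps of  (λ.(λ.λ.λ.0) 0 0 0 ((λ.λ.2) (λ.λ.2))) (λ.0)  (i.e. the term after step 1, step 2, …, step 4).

  start: (λ.(λ.λ.λ.0) 0 0 0 ((λ.λ.2) (λ.λ.2))) (λ.0)
  step 1: (λ.λ.λ.0) (λ.0) (λ.0) (λ.0) ((λ.λ.λ.0) (λ.λ.λ.0))
  step 2: (λ.λ.0) (λ.0) (λ.0) ((λ.λ.λ.0) (λ.λ.λ.0))
  step 3: (λ.0) (λ.0) ((λ.λ.λ.0) (λ.λ.λ.0))
  step 4: (λ.0) ((λ.λ.λ.0) (λ.λ.λ.0))

Answer: after 4 steps: (λ.0) ((λ.λ.λ.0) (λ.λ.λ.0))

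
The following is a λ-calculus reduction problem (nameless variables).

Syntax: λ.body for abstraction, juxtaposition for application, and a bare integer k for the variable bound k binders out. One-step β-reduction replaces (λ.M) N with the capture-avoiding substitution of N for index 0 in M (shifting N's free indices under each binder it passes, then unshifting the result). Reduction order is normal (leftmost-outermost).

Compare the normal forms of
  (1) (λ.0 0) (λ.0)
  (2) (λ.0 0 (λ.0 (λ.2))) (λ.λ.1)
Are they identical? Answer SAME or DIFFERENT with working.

Term A:
  start: (λ.0 0) (λ.0)
  →1  (λ.0) (λ.0)
  →2  λ.0

Term B:
  start: (λ.0 0 (λ.0 (λ.2))) (λ.λ.1)
  →1  (λ.λ.1) (λ.λ.1) (λ.0 (λ.λ.λ.1))
  →2  (λ.λ.λ.1) (λ.0 (λ.λ.λ.1))
  →3  λ.λ.1

Answer: DIFFERENT — A ⇓ λ.0, B ⇓ λ.λ.1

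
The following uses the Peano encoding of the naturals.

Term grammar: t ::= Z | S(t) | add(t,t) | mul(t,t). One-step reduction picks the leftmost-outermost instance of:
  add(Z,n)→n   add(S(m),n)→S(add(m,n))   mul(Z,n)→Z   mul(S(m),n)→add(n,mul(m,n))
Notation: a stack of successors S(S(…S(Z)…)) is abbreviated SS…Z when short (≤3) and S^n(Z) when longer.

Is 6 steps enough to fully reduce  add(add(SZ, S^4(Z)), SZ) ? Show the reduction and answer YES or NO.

  start: add(add(SZ, S^4(Z)), SZ)
  step 1: add(S(add(Z, S^4(Z))), SZ)
  step 2: S(add(add(Z, S^4(Z)), SZ))
  step 3: S(add(S^4(Z), SZ))
  step 4: S(S(add(SSSZ, SZ)))
  step 5: S(S(S(add(SSZ, SZ))))
  step 6: S(S(S(S(add(SZ, SZ)))))

Answer: NO — after 6 steps the term is S(S(S(S(add(SZ, SZ))))), not yet normal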